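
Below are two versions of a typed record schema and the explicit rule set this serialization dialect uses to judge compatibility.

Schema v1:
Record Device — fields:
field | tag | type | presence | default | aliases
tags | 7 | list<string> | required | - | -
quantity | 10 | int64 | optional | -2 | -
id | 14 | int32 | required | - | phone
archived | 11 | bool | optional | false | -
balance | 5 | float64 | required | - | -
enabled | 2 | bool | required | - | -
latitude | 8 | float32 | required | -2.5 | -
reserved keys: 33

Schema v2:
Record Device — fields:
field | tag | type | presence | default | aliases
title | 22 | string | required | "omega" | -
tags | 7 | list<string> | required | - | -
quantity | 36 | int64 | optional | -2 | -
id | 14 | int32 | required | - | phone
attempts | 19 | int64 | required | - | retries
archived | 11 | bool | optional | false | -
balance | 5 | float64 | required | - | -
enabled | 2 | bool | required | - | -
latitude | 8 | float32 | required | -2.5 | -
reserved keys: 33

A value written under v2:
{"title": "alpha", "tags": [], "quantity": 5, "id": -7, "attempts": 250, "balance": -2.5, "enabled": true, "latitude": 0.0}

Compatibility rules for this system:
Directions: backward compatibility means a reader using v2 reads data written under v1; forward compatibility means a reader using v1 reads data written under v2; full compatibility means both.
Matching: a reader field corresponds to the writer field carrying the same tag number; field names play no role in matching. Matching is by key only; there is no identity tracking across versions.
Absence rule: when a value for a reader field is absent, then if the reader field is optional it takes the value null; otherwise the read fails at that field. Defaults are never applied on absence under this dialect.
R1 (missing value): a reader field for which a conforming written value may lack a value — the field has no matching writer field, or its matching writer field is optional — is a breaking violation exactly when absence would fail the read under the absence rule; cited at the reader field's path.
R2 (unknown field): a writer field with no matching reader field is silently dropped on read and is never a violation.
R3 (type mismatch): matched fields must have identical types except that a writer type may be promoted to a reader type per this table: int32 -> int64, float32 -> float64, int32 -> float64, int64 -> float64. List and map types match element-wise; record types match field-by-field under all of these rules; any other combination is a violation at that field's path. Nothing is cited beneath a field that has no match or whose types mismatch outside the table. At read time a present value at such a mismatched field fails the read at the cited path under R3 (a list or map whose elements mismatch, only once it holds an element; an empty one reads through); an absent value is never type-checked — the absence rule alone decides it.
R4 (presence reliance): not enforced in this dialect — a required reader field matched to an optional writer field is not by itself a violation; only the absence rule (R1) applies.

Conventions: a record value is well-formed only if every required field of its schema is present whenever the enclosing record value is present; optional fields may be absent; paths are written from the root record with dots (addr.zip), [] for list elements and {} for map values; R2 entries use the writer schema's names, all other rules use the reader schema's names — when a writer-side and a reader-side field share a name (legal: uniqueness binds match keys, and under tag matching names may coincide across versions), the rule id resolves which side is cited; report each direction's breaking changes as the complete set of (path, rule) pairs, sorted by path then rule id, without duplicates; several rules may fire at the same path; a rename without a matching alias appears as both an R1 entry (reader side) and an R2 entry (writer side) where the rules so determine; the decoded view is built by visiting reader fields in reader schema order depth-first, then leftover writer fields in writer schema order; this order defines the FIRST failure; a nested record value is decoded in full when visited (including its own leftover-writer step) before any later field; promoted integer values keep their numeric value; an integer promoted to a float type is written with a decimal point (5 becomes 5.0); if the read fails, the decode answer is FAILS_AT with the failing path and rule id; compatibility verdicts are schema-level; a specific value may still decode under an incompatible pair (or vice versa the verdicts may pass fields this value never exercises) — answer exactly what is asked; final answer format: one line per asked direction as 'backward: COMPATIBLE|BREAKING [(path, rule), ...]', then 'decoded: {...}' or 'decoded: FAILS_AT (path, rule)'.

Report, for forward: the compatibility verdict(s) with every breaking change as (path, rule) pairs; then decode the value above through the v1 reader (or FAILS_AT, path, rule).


the writer's type comes first in each Device pair
forward pass over Device, reader schema v1, writer schema v2:
  tags: list<string> -> list<string>, writer required; from tags
  quantity has no writer counterpart
  id: int32 -> int32, writer required; from id
  archived: bool -> bool, writer optional; from archived
  balance: float64 -> float64, writer required; from balance
  enabled: bool -> bool, writer required; from enabled
  latitude: float32 -> float32, writer required; from latitude
  writer field title has no reader counterpart
  writer field quantity has no reader counterpart
  writer field attempts has no reader counterpart
  => no violations; forward on Device: COMPATIBLE
decode (reader v1):
  tags := []
  quantity := null (not supplied -> null)
  id := -7
  archived := null (not supplied -> null)
  balance := -2.5
  enabled := true
  latitude := 0.0
  writer title: unmatched, discarded
  writer quantity: unmatched, discarded
  writer attempts: unmatched, discarded
  => decoded: {"tags": [], "quantity": null, "id": -7, "archived": null, "balance": -2.5, "enabled": true, "latitude": 0.0}
the rest of the Device diff is inert for this question:
  added field attempts to record Device: required int64, tag 19 (in v2 it sits immediately before archived) -> its effect on Device is confined to the backward direction, not asked
  added field title to record Device: required string, tag 22, default "omega" (in v2 it sits immediately before tags) -> its effect on Device is confined to the backward direction, not asked

forward: COMPATIBLE []; decoded: {"tags": [], "quantity": null, "id": -7, "archived": null, "balance": -2.5, "enabled": true, "latitude": 0.0}


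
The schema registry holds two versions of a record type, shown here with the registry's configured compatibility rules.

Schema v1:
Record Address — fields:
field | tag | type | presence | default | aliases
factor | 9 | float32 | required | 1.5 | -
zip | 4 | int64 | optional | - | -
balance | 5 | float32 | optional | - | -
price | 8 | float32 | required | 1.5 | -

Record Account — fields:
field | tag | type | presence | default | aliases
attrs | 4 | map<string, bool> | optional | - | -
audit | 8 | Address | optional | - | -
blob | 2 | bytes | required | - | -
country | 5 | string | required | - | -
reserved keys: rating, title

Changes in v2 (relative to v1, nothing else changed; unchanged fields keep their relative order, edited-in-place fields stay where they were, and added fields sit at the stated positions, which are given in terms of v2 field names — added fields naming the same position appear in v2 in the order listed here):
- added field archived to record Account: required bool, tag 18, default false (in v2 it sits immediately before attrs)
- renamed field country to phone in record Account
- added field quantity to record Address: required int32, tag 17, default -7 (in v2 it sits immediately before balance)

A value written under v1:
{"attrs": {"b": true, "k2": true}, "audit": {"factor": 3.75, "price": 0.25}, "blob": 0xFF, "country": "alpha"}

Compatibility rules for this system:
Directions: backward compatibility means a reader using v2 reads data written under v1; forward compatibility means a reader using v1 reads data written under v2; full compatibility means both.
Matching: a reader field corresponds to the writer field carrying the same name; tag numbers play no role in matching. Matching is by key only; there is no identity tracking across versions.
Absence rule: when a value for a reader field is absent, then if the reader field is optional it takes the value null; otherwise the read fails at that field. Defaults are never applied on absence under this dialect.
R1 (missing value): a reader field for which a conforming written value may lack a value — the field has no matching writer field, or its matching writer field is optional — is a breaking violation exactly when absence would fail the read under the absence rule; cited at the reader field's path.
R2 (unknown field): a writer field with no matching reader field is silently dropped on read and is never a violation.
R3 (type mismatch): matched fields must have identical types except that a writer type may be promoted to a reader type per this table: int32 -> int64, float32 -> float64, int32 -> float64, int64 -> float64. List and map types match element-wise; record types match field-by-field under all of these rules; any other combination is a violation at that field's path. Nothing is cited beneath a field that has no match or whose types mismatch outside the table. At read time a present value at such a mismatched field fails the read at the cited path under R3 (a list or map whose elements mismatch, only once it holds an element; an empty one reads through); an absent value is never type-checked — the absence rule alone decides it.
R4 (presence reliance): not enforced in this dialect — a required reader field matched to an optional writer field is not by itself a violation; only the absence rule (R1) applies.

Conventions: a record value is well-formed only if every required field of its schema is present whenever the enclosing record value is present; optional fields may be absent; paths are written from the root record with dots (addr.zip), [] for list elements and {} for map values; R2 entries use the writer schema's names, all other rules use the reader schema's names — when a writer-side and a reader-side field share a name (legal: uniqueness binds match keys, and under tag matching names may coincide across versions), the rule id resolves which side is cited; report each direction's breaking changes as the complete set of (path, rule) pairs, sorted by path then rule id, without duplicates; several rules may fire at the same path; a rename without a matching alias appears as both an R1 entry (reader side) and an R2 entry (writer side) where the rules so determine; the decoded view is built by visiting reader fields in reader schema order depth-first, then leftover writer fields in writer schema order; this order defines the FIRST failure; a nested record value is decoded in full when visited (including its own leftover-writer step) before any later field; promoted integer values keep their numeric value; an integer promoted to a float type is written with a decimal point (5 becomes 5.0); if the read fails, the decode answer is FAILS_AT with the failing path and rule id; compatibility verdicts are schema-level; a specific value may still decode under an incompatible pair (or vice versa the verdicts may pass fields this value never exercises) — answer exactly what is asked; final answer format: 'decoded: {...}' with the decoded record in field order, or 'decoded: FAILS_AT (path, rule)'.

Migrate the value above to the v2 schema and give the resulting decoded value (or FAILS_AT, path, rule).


each type pair in Account: writer, then reader
decode walk for Account under reader schema v2:
  read fails at archived under R1 (no fill)
  => FAILS_AT (archived, R1)
diffs on Account not affecting the asked answer:
  renamed field country to phone in record Account -> affects the rule determinations only; this particular Account value decodes identically
  added field quantity to record Address: required int32, tag 17, default -7 (in v2 it sits immediately before balance) -> affects the rule determinations only; this particular Account value decodes identically

decoded: FAILS_AT (archived, R1)


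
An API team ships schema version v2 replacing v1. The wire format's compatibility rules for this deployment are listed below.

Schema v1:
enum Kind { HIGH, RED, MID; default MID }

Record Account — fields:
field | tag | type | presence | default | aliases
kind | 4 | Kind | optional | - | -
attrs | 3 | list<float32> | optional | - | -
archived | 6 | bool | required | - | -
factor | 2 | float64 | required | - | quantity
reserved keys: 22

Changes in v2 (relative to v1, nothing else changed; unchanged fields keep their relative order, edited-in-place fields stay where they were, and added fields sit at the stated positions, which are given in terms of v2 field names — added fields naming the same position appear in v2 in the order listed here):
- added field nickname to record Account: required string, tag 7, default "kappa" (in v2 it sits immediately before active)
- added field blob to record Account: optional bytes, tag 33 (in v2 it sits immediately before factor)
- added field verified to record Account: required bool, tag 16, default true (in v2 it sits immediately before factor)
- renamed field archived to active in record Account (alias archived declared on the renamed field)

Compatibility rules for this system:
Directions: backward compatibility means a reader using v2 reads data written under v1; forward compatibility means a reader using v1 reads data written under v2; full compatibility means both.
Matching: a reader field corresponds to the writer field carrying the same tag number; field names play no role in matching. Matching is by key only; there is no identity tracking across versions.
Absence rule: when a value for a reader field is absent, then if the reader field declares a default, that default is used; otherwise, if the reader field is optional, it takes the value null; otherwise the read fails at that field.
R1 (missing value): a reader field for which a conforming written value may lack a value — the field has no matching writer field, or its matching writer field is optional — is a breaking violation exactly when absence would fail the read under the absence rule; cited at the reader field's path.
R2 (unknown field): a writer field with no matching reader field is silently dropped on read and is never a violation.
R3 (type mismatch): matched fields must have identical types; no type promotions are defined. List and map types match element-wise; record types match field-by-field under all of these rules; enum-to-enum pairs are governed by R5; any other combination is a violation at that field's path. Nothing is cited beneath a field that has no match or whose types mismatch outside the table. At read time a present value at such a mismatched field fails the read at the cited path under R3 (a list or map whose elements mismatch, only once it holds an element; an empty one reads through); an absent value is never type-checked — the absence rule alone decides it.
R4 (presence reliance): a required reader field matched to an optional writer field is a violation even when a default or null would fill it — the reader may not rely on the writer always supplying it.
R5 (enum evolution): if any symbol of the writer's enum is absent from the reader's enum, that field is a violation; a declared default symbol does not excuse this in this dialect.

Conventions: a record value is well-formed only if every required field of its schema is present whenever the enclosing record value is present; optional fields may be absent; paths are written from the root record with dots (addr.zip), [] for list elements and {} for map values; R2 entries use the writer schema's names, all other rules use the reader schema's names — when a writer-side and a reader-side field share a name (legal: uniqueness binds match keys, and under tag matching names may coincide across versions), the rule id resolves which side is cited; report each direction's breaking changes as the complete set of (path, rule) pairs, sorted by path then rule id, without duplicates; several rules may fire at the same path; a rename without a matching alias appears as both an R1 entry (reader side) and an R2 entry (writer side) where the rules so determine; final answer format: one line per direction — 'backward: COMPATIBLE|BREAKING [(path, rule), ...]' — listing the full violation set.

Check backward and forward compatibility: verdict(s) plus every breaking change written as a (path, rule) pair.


arrows below run writer -> reader for Account
backward analysis of Account with v2 as reader and v1 as writer:
  writer optional, Kind -> Kind: reader kind maps from writer kind
  writer optional, list<float32> -> list<float32>: reader attrs maps from writer attrs
  nickname: no writer match
  writer required, bool -> bool: reader active maps from writer archived
  blob: no writer match
  verified: no writer match
  writer required, float64 -> float64: reader factor maps from writer factor
  => no violations; backward on Account: COMPATIBLE
forward analysis of Account with v1 as reader and v2 as writer:
  writer optional, Kind -> Kind: reader kind maps from writer kind
  writer optional, list<float32> -> list<float32>: reader attrs maps from writer attrs
  writer required, bool -> bool: reader archived maps from writer active
  writer required, float64 -> float64: reader factor maps from writer factor
  nickname (writer side), unknown to reader
  blob (writer side), unknown to reader
  verified (writer side), unknown to reader
  => no violations; forward on Account: COMPATIBLE

backward: COMPATIBLE []; forward: COMPATIBLE []


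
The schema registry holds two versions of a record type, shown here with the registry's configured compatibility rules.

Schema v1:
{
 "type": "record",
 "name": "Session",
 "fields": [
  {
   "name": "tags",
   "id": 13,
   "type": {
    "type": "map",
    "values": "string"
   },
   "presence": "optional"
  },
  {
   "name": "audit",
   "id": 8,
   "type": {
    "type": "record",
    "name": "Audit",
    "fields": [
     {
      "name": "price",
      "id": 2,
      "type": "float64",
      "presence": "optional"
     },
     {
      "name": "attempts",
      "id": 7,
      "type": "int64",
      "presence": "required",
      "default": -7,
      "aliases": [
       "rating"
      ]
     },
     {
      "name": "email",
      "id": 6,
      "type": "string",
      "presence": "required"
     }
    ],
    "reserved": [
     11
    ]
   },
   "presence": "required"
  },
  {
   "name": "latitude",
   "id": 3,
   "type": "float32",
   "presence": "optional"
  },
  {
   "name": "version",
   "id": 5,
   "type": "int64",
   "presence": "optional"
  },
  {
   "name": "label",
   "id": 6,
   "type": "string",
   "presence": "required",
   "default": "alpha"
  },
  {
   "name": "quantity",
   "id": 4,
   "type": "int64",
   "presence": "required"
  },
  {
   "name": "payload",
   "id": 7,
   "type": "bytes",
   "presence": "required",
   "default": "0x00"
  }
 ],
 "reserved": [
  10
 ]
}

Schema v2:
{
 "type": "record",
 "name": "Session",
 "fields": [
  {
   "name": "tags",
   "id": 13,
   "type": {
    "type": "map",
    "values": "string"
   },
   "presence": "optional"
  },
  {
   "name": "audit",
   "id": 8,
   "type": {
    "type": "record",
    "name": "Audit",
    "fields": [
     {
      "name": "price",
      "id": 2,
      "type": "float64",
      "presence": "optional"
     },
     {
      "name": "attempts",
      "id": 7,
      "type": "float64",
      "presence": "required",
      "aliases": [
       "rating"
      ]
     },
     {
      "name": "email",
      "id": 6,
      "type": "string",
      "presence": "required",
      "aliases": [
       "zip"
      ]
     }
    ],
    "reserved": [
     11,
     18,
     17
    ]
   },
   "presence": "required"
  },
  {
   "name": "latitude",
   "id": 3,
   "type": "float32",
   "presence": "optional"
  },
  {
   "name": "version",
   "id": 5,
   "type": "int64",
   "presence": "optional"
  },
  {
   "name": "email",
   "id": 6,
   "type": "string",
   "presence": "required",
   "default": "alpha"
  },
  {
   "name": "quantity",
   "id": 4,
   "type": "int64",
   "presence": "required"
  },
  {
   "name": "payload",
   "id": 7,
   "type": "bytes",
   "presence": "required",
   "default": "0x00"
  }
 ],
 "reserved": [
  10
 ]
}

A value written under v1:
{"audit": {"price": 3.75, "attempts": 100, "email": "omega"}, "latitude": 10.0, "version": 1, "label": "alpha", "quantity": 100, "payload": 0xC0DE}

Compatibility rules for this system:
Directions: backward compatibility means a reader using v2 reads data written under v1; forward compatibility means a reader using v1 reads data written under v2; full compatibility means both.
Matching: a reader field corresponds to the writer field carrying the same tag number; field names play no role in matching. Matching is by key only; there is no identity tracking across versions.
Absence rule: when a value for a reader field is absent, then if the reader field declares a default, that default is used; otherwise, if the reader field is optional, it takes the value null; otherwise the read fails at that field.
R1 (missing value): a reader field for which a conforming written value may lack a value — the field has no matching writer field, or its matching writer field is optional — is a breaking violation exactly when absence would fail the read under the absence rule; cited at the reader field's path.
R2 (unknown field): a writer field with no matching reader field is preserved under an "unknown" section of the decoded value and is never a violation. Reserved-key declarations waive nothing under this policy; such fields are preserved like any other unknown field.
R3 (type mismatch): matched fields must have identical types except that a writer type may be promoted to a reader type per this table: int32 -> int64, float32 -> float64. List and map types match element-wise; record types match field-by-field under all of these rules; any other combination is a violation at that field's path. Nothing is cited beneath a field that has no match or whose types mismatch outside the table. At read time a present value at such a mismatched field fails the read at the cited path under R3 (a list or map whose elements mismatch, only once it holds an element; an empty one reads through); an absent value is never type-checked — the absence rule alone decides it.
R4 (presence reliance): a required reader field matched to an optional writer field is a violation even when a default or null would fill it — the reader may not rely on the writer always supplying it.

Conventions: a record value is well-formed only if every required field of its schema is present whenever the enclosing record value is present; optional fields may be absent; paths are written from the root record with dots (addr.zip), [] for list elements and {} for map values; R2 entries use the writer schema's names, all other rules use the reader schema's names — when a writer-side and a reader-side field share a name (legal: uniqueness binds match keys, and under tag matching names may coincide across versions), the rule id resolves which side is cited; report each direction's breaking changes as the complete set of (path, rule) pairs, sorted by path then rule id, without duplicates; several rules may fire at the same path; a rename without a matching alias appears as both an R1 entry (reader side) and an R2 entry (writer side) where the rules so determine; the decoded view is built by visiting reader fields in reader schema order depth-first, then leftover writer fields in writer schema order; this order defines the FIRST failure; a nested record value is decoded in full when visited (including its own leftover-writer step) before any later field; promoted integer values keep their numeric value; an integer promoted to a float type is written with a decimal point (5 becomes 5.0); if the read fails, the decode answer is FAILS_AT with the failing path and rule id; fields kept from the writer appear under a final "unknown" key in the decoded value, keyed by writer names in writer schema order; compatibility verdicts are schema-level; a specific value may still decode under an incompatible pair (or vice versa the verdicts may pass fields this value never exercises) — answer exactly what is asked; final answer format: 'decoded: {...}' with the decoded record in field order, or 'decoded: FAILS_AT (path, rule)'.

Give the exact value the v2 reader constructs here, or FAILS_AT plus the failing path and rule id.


decoded: FAILS_AT (audit.attempts, R3)

in Session below, arrows point writer -> reader
decoding the Session value with the v2 reader:
  tags := null (missing; optional => null)
  audit.price := 3.75
  read fails at audit.attempts under R3
  => FAILS_AT (audit.attempts, R3)
the other Session changes do not affect what is asked:
  renamed field label to email in record Session -> no rule fires on it and the decoded Session view is identical with or without it


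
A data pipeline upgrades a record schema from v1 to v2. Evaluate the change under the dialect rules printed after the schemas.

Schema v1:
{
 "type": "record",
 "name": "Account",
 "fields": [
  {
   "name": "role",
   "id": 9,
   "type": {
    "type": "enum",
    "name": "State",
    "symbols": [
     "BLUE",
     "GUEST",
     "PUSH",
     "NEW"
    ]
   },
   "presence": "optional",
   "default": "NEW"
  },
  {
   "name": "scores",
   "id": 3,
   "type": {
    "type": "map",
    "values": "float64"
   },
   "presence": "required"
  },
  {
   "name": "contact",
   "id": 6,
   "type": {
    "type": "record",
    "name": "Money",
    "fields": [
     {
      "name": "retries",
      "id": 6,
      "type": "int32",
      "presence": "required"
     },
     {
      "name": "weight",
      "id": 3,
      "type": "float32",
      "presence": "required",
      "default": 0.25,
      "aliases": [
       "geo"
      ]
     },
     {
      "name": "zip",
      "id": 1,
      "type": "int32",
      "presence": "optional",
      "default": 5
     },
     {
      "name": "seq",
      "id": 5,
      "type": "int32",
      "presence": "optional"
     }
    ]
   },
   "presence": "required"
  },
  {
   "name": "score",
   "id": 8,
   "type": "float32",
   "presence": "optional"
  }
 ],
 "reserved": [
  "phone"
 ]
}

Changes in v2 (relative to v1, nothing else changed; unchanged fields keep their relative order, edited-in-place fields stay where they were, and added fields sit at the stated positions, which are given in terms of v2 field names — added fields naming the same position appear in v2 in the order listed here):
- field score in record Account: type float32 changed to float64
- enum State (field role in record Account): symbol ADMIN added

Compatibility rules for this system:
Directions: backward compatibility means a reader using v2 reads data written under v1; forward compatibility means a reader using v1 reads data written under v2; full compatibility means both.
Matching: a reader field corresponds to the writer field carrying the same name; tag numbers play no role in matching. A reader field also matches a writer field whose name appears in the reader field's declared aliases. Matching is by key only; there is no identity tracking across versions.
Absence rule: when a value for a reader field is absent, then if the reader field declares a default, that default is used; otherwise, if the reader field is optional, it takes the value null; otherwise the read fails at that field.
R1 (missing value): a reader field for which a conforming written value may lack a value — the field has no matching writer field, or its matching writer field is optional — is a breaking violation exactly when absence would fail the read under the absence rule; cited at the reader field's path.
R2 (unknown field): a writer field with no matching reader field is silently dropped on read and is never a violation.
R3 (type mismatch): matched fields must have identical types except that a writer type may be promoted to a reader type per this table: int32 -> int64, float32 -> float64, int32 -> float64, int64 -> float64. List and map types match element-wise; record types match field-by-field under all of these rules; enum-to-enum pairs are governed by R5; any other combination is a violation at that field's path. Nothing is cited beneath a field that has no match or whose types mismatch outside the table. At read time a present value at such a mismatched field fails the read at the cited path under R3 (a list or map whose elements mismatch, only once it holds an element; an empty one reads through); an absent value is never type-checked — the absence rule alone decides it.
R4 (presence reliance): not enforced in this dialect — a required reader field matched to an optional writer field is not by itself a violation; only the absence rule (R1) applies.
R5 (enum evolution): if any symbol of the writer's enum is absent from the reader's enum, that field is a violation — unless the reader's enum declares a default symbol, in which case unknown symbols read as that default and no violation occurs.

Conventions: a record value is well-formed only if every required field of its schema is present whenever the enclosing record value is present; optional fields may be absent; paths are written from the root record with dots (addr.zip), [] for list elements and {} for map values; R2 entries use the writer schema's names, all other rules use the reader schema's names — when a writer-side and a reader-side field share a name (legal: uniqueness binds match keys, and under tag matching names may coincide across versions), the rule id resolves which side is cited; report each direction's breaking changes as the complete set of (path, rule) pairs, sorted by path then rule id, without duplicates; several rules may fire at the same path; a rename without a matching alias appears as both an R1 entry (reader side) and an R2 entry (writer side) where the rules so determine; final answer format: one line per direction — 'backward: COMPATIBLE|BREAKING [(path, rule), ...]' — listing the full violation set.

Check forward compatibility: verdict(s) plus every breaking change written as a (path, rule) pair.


the writer's type comes first in each Account pair
forward analysis of Account with v1 as reader and v2 as writer:
  writer optional, State -> State: reader role maps from writer role
  writer required, map<string, float64> -> map<string, float64>: reader scores maps from writer scores
  writer required, Money -> Money: reader contact maps from writer contact
  writer optional, float64 -> float32: reader score maps from writer score
  writer required, int32 -> int32: reader contact.retries maps from writer contact.retries
  writer required, float32 -> float32: reader contact.weight maps from writer contact.weight
  writer optional, int32 -> int32: reader contact.zip maps from writer contact.zip
  writer optional, int32 -> int32: reader contact.seq maps from writer contact.seq
  violation R5 at role
  violation R3 at score
  => forward: BREAKING (2)

forward: BREAKING [(role, R5), (score, R3)]


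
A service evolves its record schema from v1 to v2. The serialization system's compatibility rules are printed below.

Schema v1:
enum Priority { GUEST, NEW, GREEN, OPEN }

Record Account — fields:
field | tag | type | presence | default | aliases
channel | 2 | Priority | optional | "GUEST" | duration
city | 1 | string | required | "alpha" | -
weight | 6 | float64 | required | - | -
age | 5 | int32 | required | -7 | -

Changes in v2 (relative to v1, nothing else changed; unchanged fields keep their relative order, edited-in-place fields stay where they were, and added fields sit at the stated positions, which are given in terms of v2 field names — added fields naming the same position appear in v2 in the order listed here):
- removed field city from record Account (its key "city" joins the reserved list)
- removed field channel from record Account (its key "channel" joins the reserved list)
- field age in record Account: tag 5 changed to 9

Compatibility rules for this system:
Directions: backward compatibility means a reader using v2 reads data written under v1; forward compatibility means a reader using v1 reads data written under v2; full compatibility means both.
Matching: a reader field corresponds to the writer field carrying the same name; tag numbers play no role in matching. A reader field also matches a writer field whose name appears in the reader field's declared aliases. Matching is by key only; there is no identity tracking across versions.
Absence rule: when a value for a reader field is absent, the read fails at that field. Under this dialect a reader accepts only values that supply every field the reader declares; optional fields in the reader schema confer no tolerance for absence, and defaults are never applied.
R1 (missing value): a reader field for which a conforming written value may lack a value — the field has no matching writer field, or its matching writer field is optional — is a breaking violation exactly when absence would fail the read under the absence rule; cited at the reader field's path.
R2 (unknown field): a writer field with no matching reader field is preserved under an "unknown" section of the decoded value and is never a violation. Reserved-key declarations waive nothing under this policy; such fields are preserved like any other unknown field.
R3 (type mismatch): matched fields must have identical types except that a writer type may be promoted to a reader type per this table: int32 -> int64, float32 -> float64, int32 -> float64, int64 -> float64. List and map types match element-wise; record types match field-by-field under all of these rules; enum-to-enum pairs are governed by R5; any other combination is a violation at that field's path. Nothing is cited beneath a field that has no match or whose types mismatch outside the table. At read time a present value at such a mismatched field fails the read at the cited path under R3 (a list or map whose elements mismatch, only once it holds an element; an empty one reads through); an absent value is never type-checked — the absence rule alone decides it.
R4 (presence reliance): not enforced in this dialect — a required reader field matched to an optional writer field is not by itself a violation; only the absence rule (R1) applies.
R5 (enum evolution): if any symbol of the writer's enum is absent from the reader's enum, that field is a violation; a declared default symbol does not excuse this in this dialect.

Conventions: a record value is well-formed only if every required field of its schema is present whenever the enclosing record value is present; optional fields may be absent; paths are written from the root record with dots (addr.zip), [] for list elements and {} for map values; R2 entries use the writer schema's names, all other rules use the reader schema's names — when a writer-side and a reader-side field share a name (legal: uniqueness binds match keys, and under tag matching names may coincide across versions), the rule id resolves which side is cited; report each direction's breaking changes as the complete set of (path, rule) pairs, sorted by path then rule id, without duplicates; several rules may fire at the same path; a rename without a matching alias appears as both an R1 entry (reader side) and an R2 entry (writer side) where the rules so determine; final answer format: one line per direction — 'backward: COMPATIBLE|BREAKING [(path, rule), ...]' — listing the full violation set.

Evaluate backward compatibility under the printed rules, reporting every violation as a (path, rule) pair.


backward: COMPATIBLE []

each type pair in Account: writer, then reader
checking backward for Account: reader v2 against writer v1:
  float64 -> float64, writer required: weight aligns to weight
  int32 -> int32, writer required: age aligns to age
  channel (writer side), unknown to reader
  city (writer side), unknown to reader
  => backward: COMPATIBLE
ruling out the remaining Account differences:
  removed field city from record Account (its key "city" joins the reserved list) -> fires only in the forward direction of Account, which is not asked here
  field age in record Account: tag 5 changed to 9 -> inert for the asked Account verdict: nothing fires


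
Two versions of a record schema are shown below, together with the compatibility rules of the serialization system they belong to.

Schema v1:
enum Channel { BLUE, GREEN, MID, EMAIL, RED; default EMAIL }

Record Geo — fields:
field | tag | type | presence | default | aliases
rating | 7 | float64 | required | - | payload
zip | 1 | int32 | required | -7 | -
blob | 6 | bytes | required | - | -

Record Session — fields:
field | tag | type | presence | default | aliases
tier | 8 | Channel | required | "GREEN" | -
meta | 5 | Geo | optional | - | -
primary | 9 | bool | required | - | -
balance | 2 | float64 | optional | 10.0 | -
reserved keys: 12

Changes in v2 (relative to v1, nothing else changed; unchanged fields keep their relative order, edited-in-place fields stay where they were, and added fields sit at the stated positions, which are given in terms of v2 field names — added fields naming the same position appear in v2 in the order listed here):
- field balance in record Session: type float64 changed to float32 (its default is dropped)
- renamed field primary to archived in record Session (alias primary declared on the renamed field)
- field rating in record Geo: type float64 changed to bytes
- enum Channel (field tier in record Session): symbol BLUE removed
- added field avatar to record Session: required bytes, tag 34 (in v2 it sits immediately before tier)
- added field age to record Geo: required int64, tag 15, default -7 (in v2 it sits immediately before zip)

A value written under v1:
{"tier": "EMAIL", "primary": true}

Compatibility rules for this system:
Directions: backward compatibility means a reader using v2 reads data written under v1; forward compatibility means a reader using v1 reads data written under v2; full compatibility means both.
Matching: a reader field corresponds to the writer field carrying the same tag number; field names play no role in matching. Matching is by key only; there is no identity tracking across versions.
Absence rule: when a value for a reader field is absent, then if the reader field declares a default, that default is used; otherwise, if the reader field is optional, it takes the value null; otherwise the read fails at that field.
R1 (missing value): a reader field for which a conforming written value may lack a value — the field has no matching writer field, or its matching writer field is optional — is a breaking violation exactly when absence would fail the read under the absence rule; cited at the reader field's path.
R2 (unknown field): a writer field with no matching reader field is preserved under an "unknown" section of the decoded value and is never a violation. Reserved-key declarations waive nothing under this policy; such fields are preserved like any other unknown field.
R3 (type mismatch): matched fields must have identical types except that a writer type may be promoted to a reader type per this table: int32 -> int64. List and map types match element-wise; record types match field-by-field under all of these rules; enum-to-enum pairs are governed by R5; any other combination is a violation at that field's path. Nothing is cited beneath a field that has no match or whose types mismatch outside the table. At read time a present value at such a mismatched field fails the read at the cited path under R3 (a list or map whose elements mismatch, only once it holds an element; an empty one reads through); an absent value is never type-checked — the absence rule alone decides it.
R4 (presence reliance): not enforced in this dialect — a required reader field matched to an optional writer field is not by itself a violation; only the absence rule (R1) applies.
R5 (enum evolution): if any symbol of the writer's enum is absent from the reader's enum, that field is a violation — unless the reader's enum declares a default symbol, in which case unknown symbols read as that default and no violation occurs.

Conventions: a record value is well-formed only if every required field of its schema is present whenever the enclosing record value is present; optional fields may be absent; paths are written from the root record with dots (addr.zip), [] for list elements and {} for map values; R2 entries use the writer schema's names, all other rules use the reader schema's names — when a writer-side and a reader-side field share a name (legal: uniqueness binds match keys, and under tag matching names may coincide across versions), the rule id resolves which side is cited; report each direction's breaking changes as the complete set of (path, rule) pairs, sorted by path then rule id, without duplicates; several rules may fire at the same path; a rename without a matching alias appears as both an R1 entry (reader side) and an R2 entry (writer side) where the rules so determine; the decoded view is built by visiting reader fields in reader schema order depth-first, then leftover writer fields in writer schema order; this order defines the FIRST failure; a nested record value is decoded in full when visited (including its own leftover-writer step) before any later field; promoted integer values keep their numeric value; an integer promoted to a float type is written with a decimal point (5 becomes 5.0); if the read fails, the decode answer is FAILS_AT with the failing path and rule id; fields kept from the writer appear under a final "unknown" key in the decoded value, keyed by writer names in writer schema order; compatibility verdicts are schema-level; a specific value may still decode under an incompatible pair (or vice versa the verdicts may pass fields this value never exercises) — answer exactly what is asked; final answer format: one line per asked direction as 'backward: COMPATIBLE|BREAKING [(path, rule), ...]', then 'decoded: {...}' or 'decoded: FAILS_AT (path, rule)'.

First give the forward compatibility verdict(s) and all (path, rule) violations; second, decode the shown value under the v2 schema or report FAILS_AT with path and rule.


forward: BREAKING [(balance, R3), (meta.rating, R3)]; decoded: FAILS_AT (avatar, R1)

arrows below run writer -> reader for Session
forward on Session — v1 reading data written by v2:
  writer required, Channel -> Channel: reader tier maps from writer tier
  writer optional, Geo -> Geo: reader meta maps from writer meta
  writer required, bool -> bool: reader primary maps from writer archived
  writer optional, float32 -> float64: reader balance maps from writer balance
  leftover writer field: avatar
  writer required, bytes -> float64: reader meta.rating maps from writer meta.rating
  writer required, int32 -> int32: reader meta.zip maps from writer meta.zip
  writer required, bytes -> bytes: reader meta.blob maps from writer meta.blob
  leftover writer field: meta.age
  R3 fires at balance
  R3 fires at meta.rating
  => forward verdict for Session: BREAKING, 2 violation(s)
decode (reader v2):
  read fails at avatar under R1 (no fill)
  => FAILS_AT (avatar, R1)
the rest of the Session diff is inert for this question:
  renamed field primary to archived in record Session (alias primary declared on the renamed field) -> inert for the asked Session verdict: nothing fires
  enum Channel (field tier in record Session): symbol BLUE removed -> inert for the asked Session verdict: nothing fires
  added field age to record Geo: required int64, tag 15, default -7 (in v2 it sits immediately before zip) -> inert for the asked Session verdict: nothing fires
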